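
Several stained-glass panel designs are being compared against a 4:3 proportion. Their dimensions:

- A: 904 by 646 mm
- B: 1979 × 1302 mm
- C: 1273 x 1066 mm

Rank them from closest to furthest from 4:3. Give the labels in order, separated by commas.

A, C, B

Ratios: A = 904 / 646 ≈ 1.399; B = 1979 / 1302 ≈ 1.520; C = 1273 / 1066 ≈ 1.194.
|Δ from 1.333|: A 0.066; B 0.187; C 0.139.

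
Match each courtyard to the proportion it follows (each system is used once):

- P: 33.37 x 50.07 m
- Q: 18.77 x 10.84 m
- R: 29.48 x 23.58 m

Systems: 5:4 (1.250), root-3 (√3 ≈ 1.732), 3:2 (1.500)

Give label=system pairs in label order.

Ratios: P ≈ 1.500; Q ≈ 1.732; R ≈ 1.250.
Targets: 5:4 ≈ 1.250; root-3 ≈ 1.732; 3:2 ≈ 1.500.

P=3:2, Q=root-3, R=5:4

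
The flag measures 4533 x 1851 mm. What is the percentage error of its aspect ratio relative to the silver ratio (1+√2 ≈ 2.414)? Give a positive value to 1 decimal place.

Ratio = 4533 / 1851 ≈ 2.4489.
Ideal silver ratio ≈ 2.4142. |2.4489 − 2.4142| / 2.4142 ≈ 1.44% → 1.4%.

1.4%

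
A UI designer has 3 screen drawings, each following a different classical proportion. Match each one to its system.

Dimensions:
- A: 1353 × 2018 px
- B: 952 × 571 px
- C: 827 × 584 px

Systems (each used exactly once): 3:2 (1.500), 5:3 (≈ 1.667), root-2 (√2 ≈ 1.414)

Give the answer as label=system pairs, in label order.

A=3:2, B=5:3, C=root-2

Ratios: A ≈ 1.492; B ≈ 1.667; C ≈ 1.416.
Targets: 3:2 ≈ 1.500; 5:3 ≈ 1.667; root-2 ≈ 1.414.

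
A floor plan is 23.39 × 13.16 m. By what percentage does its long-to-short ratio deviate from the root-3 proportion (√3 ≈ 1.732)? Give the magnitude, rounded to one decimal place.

2.6%

Ratio = 23.39 / 13.16 ≈ 1.7774.
Ideal root-3 ≈ 1.7321. |1.7774 − 1.7321| / 1.7321 ≈ 2.62% → 2.6%.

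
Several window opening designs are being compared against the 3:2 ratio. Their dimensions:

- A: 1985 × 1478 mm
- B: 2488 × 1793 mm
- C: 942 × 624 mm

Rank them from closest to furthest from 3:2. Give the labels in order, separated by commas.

C, B, A

Ratios: A = 1985 / 1478 ≈ 1.343; B = 2488 / 1793 ≈ 1.388; C = 942 / 624 ≈ 1.510.
|Δ from 1.500|: A 0.157; B 0.112; C 0.010.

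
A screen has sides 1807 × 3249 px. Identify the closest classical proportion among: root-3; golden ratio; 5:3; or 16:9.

3249/1807 ≈ 1.798. Nearest candidates are 16:9 (1.778, off by 0.020) and root-3 (1.732, off by 0.066).

16:9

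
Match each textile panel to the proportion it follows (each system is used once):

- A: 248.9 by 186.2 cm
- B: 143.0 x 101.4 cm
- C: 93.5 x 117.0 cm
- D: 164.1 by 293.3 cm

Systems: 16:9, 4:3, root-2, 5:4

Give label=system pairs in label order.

A = 248.9/186.2 ≈ 1.337 → 4:3 (1.333)
B = 143.0/101.4 ≈ 1.410 → root-2 (1.414)
C = 117.0/93.5 ≈ 1.251 → 5:4 (1.250)
D = 293.3/164.1 ≈ 1.787 → 16:9 (1.778)

A=4:3, B=root-2, C=5:4, D=16:9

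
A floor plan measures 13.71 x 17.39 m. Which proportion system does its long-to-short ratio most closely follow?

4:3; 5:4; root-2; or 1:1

5:4

17.39/13.71 ≈ 1.268. Nearest candidates are 5:4 (1.250, off by 0.018) and 4:3 (1.333, off by 0.065).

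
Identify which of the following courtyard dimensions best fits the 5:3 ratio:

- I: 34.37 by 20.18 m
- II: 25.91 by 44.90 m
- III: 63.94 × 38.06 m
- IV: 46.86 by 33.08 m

Target 5:3 ≈ 1.667.
I: 1.703 (Δ0.036)  II: 1.733 (Δ0.066)  III: 1.680 (Δ0.013)  IV: 1.417 (Δ0.250)

III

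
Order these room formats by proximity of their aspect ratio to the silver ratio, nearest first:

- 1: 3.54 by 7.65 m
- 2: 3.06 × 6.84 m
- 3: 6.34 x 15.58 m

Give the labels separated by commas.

1: 7.65/3.54 ≈ 2.161 → |2.161 − 2.414| = 0.253
2: 6.84/3.06 ≈ 2.235 → |2.235 − 2.414| = 0.179
3: 15.58/6.34 ≈ 2.457 → |2.457 − 2.414| = 0.043

3, 2, 1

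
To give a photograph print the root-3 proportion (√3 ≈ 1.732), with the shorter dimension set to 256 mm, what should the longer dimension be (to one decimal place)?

root-3 ≈ 1.73205.
Longer side = 256 × 1.73205 ≈ 443.405 → 443.4 mm.

443.4 mm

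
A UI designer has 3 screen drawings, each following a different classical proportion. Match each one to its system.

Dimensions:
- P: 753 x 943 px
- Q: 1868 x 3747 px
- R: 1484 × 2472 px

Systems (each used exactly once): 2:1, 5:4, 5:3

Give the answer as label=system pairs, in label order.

P=5:4, Q=2:1, R=5:3

Ratios: P ≈ 1.252; Q ≈ 2.006; R ≈ 1.666.
Targets: 2:1 ≈ 2.000; 5:4 ≈ 1.250; 5:3 ≈ 1.667.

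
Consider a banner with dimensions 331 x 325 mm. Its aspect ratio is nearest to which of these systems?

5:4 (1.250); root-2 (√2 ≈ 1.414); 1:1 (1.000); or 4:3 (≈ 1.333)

331/325 ≈ 1.018. Nearest candidates are 1:1 (1.000, off by 0.018) and 5:4 (1.250, off by 0.232).

1:1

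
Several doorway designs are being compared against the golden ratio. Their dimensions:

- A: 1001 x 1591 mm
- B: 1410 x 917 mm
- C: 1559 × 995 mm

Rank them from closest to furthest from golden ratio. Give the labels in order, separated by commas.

A: 1591/1001 ≈ 1.589 → |1.589 − 1.618| = 0.029
B: 1410/917 ≈ 1.538 → |1.538 − 1.618| = 0.080
C: 1559/995 ≈ 1.567 → |1.567 − 1.618| = 0.051

A, C, B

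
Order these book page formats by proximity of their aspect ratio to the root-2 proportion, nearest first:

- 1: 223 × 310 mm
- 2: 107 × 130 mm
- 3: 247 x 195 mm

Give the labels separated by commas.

1, 3, 2

1: 310/223 ≈ 1.390 → |1.390 − 1.414| = 0.024
2: 130/107 ≈ 1.215 → |1.215 − 1.414| = 0.199
3: 247/195 ≈ 1.267 → |1.267 − 1.414| = 0.147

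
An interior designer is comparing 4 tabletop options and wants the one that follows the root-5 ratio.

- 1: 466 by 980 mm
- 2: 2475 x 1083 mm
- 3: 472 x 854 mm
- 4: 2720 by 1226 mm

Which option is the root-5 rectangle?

Target root-5 ≈ 2.236.
1: 2.103 (Δ0.133)  2: 2.285 (Δ0.049)  3: 1.809 (Δ0.427)  4: 2.219 (Δ0.017)

4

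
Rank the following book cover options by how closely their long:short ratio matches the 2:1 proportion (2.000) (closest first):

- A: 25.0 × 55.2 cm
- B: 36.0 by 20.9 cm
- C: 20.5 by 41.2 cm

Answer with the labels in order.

C, A, B

Ratios: A = 55.2 / 25.0 ≈ 2.208; B = 36.0 / 20.9 ≈ 1.722; C = 41.2 / 20.5 ≈ 2.010.
|Δ from 2.000|: A 0.208; B 0.278; C 0.010.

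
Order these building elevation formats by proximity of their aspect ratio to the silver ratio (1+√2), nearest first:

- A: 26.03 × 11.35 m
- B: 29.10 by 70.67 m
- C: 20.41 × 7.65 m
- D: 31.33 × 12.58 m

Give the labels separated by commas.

B, D, A, C

A: 26.03/11.35 ≈ 2.293 → |2.293 − 2.414| = 0.121
B: 70.67/29.10 ≈ 2.429 → |2.429 − 2.414| = 0.015
C: 20.41/7.65 ≈ 2.668 → |2.668 − 2.414| = 0.254
D: 31.33/12.58 ≈ 2.490 → |2.490 − 2.414| = 0.076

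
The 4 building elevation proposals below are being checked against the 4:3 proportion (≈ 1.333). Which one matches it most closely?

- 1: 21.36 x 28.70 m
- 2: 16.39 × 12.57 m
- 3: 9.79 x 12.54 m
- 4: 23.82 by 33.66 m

Ratios (long/short): 1 ≈ 1.344; 2 ≈ 1.304; 3 ≈ 1.281; 4 ≈ 1.413.
4:3 ≈ 1.333; option 1 is nearest (Δ 0.011).

1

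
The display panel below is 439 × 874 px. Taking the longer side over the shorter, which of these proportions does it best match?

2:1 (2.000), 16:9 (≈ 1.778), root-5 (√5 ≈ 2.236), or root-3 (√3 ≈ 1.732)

2:1

874/439 ≈ 1.991. Nearest candidates are 2:1 (2.000, off by 0.009) and 16:9 (1.778, off by 0.213).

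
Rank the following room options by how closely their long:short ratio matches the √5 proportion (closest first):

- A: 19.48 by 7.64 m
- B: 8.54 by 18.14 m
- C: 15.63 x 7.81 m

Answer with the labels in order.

A: 19.48/7.64 ≈ 2.550 → |2.550 − 2.236| = 0.314
B: 18.14/8.54 ≈ 2.124 → |2.124 − 2.236| = 0.112
C: 15.63/7.81 ≈ 2.001 → |2.001 − 2.236| = 0.235

B, C, A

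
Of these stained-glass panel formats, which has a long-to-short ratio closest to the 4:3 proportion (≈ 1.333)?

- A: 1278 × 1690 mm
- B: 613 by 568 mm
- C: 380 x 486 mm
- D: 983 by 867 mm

Ratios (long/short): A ≈ 1.322; B ≈ 1.079; C ≈ 1.279; D ≈ 1.134.
4:3 ≈ 1.333; option A is nearest (Δ 0.011).

A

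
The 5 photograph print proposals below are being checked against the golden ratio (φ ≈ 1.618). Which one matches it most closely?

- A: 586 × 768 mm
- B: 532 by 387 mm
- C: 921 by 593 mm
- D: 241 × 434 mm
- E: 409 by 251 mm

Ratios (long/short): A ≈ 1.311; B ≈ 1.375; C ≈ 1.553; D ≈ 1.801; E ≈ 1.629.
golden ratio ≈ 1.618; option E is nearest (Δ 0.011).

E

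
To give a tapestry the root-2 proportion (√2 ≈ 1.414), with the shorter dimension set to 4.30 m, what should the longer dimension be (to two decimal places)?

6.08 m

root-2 ≈ 1.41421.
Longer side = 4.30 × 1.41421 ≈ 6.0811 → 6.08 m.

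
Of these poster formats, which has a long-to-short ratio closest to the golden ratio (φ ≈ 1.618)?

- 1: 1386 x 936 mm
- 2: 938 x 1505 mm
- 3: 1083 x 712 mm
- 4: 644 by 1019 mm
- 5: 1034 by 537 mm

Target golden ratio ≈ 1.618.
1: 1.481 (Δ0.137)  2: 1.604 (Δ0.014)  3: 1.521 (Δ0.097)  4: 1.582 (Δ0.036)  5: 1.926 (Δ0.308)

2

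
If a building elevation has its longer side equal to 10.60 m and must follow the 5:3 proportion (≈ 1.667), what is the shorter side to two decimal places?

6.36 m

5:3 ≈ 1.66667.
Shorter side = 10.60 ÷ 1.66667 ≈ 6.3600 → 6.36 m.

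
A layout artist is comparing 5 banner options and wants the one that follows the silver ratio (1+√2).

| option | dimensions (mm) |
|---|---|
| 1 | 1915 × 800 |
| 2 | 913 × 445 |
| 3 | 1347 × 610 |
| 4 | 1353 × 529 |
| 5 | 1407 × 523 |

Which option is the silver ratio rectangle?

1

Target silver ratio ≈ 2.414.
1: 2.394 (Δ0.020)  2: 2.052 (Δ0.362)  3: 2.208 (Δ0.206)  4: 2.558 (Δ0.144)  5: 2.690 (Δ0.276)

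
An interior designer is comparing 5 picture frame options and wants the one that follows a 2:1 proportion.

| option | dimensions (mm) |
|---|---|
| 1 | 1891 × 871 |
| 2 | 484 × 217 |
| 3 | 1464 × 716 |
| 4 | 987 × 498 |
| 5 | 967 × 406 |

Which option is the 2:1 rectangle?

Ratios (long/short): 1 ≈ 2.171; 2 ≈ 2.230; 3 ≈ 2.045; 4 ≈ 1.982; 5 ≈ 2.382.
2:1 ≈ 2.000; option 4 is nearest (Δ 0.018).

4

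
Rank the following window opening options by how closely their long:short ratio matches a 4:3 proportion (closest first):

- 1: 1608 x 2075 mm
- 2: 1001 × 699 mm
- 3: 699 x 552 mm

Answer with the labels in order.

1, 3, 2

1: 2075/1608 ≈ 1.290 → |1.290 − 1.333| = 0.043
2: 1001/699 ≈ 1.432 → |1.432 − 1.333| = 0.099
3: 699/552 ≈ 1.266 → |1.266 − 1.333| = 0.067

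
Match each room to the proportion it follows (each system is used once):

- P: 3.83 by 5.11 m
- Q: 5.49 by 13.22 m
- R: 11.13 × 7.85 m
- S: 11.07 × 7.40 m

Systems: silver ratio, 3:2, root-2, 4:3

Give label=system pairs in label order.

Ratios: P ≈ 1.334; Q ≈ 2.408; R ≈ 1.418; S ≈ 1.496.
Targets: silver ratio ≈ 2.414; 3:2 ≈ 1.500; root-2 ≈ 1.414; 4:3 ≈ 1.333.

P=4:3, Q=silver ratio, R=root-2, S=3:2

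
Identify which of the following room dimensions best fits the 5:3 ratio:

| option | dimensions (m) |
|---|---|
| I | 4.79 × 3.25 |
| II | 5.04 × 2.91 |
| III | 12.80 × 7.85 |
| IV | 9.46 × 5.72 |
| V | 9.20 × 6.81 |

IV

Target 5:3 ≈ 1.667.
I: 1.474 (Δ0.193)  II: 1.732 (Δ0.065)  III: 1.631 (Δ0.036)  IV: 1.654 (Δ0.013)  V: 1.351 (Δ0.316)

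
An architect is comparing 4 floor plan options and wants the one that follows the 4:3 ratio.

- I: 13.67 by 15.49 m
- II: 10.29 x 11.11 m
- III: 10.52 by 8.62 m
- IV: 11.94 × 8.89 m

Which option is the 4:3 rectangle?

IV

Ratios (long/short): I ≈ 1.133; II ≈ 1.080; III ≈ 1.220; IV ≈ 1.343.
4:3 ≈ 1.333; option IV is nearest (Δ 0.010).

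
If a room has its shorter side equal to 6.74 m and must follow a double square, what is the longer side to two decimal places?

13.48 m

2:1 = 2.00000.
Longer side = 6.74 × 2.00000 ≈ 13.4800 → 13.48 m.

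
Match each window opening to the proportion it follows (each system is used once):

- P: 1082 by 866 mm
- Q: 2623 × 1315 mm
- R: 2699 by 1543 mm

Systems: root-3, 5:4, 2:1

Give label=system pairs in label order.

P=5:4, Q=2:1, R=root-3

P = 1082/866 ≈ 1.249 → 5:4 (1.250)
Q = 2623/1315 ≈ 1.995 → 2:1 (2.000)
R = 2699/1543 ≈ 1.749 → root-3 (1.732)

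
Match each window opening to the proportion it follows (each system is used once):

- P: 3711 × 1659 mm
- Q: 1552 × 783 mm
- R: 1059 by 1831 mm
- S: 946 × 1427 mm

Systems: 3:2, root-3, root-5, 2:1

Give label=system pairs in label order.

P=root-5, Q=2:1, R=root-3, S=3:2

Ratios: P ≈ 2.237; Q ≈ 1.982; R ≈ 1.729; S ≈ 1.508.
Targets: 3:2 ≈ 1.500; root-3 ≈ 1.732; root-5 ≈ 2.236; 2:1 ≈ 2.000.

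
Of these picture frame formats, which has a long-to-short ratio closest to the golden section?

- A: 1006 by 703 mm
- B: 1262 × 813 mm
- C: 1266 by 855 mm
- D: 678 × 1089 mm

Ratios (long/short): A ≈ 1.431; B ≈ 1.552; C ≈ 1.481; D ≈ 1.606.
golden ratio ≈ 1.618; option D is nearest (Δ 0.012).

D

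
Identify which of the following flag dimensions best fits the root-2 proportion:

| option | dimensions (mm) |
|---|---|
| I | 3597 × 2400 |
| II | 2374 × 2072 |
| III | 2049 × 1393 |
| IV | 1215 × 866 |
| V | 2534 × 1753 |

Ratios (long/short): I ≈ 1.499; II ≈ 1.146; III ≈ 1.471; IV ≈ 1.403; V ≈ 1.446.
root-2 ≈ 1.414; option IV is nearest (Δ 0.011).

IV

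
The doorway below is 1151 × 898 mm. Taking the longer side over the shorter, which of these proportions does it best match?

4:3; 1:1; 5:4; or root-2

5:4

1151/898 ≈ 1.282. Nearest candidates are 5:4 (1.250, off by 0.032) and 4:3 (1.333, off by 0.051).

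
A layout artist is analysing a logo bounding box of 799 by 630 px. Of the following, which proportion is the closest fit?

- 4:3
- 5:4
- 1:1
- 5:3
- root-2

5:4

Ratio = 799 / 630 ≈ 1.268.
Distances: 4:3 1.333 (Δ 0.065); 5:4 1.250 (Δ 0.018); 1:1 1.000 (Δ 0.268); 5:3 1.667 (Δ 0.399); root-2 1.414 (Δ 0.146).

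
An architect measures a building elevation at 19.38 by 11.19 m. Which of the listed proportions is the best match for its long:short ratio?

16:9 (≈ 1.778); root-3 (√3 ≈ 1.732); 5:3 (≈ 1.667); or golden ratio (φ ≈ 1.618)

root-3

Ratio = 19.38 / 11.19 ≈ 1.732.
Distances: 16:9 1.778 (Δ 0.046); root-3 1.732 (Δ 0.000); 5:3 1.667 (Δ 0.065); golden ratio 1.618 (Δ 0.114).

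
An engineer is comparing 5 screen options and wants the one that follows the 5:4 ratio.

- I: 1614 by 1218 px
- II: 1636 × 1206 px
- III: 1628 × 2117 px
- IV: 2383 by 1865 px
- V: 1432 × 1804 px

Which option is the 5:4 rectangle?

V

Target 5:4 ≈ 1.250.
I: 1.325 (Δ0.075)  II: 1.357 (Δ0.107)  III: 1.300 (Δ0.050)  IV: 1.278 (Δ0.028)  V: 1.260 (Δ0.010)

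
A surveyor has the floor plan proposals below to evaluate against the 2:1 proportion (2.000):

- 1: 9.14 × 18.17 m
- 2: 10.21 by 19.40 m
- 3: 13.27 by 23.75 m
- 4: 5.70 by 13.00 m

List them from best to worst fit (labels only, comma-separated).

1: 18.17/9.14 ≈ 1.988 → |1.988 − 2.000| = 0.012
2: 19.40/10.21 ≈ 1.900 → |1.900 − 2.000| = 0.100
3: 23.75/13.27 ≈ 1.790 → |1.790 − 2.000| = 0.210
4: 13.00/5.70 ≈ 2.281 → |2.281 − 2.000| = 0.281

1, 2, 3, 4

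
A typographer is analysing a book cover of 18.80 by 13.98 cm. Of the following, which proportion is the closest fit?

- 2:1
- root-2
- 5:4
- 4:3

Ratio = 18.80 / 13.98 ≈ 1.345.
Distances: 2:1 2.000 (Δ 0.655); root-2 1.414 (Δ 0.069); 5:4 1.250 (Δ 0.095); 4:3 1.333 (Δ 0.012).

4:3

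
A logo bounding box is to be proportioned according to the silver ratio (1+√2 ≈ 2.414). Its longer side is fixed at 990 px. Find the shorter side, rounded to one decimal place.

410.1 px

silver ratio ≈ 2.41421.
Shorter side = 990 ÷ 2.41421 ≈ 410.072 → 410.1 px.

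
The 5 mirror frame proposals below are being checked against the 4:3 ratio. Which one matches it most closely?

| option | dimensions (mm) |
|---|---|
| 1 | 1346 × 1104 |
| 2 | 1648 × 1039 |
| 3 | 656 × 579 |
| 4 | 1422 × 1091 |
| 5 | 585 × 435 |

5

Target 4:3 ≈ 1.333.
1: 1.219 (Δ0.114)  2: 1.586 (Δ0.253)  3: 1.133 (Δ0.200)  4: 1.303 (Δ0.030)  5: 1.345 (Δ0.012)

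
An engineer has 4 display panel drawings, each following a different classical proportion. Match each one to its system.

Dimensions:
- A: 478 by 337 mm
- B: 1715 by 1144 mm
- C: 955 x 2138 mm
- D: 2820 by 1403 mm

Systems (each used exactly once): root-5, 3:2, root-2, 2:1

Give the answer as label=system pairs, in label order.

A=root-2, B=3:2, C=root-5, D=2:1

A = 478/337 ≈ 1.418 → root-2 (1.414)
B = 1715/1144 ≈ 1.499 → 3:2 (1.500)
C = 2138/955 ≈ 2.239 → root-5 (2.236)
D = 2820/1403 ≈ 2.010 → 2:1 (2.000)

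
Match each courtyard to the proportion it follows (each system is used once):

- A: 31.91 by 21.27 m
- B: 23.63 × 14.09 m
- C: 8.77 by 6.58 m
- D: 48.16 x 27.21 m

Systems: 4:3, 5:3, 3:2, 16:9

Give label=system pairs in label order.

Ratios: A ≈ 1.500; B ≈ 1.677; C ≈ 1.333; D ≈ 1.770.
Targets: 4:3 ≈ 1.333; 5:3 ≈ 1.667; 3:2 ≈ 1.500; 16:9 ≈ 1.778.

A=3:2, B=5:3, C=4:3, D=16:9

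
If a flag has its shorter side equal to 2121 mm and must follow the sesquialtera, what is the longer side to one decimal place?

3181.5 mm

3:2 = 1.50000.
Longer side = 2121 × 1.50000 ≈ 3181.500 → 3181.5 mm.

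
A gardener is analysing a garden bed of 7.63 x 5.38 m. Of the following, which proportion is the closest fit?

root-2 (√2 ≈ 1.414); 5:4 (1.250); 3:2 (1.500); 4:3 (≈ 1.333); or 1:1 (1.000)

7.63/5.38 ≈ 1.418. Nearest candidates are root-2 (1.414, off by 0.004) and 3:2 (1.500, off by 0.082).

root-2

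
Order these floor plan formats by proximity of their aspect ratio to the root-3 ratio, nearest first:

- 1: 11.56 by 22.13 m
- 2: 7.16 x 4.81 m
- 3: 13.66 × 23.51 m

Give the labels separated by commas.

3, 1, 2

1: 22.13/11.56 ≈ 1.914 → |1.914 − 1.732| = 0.182
2: 7.16/4.81 ≈ 1.489 → |1.489 − 1.732| = 0.243
3: 23.51/13.66 ≈ 1.721 → |1.721 − 1.732| = 0.011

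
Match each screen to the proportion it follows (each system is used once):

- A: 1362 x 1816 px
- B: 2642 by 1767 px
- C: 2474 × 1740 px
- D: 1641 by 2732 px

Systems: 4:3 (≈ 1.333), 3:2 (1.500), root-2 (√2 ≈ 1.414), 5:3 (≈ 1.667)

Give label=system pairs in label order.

A=4:3, B=3:2, C=root-2, D=5:3

A = 1816/1362 ≈ 1.333 → 4:3 (1.333)
B = 2642/1767 ≈ 1.495 → 3:2 (1.500)
C = 2474/1740 ≈ 1.422 → root-2 (1.414)
D = 2732/1641 ≈ 1.665 → 5:3 (1.667)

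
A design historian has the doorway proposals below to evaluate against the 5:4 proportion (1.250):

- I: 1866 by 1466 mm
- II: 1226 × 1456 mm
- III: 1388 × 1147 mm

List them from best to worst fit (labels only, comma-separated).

I: 1866/1466 ≈ 1.273 → |1.273 − 1.250| = 0.023
II: 1456/1226 ≈ 1.188 → |1.188 − 1.250| = 0.062
III: 1388/1147 ≈ 1.210 → |1.210 − 1.250| = 0.040

I, III, II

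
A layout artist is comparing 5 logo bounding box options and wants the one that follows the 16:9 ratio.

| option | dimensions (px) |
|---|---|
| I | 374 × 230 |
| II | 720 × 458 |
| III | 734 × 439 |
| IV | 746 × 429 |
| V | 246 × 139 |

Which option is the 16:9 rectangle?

Target 16:9 ≈ 1.778.
I: 1.626 (Δ0.152)  II: 1.572 (Δ0.206)  III: 1.672 (Δ0.106)  IV: 1.739 (Δ0.039)  V: 1.770 (Δ0.008)

V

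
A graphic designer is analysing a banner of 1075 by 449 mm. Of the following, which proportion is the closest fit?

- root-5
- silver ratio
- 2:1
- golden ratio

Ratio = 1075 / 449 ≈ 2.394.
Distances: root-5 2.236 (Δ 0.158); silver ratio 2.414 (Δ 0.020); 2:1 2.000 (Δ 0.394); golden ratio 1.618 (Δ 0.776).

silver ratio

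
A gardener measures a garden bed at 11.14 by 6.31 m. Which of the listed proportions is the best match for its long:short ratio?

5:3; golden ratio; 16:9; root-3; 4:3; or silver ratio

Ratio = 11.14 / 6.31 ≈ 1.765.
Distances: 5:3 1.667 (Δ 0.098); golden ratio 1.618 (Δ 0.147); 16:9 1.778 (Δ 0.013); root-3 1.732 (Δ 0.033); 4:3 1.333 (Δ 0.432); silver ratio 2.414 (Δ 0.649).

16:9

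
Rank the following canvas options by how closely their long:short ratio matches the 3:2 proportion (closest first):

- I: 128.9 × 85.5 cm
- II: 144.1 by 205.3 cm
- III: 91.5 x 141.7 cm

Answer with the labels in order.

I: 128.9/85.5 ≈ 1.508 → |1.508 − 1.500| = 0.008
II: 205.3/144.1 ≈ 1.425 → |1.425 − 1.500| = 0.075
III: 141.7/91.5 ≈ 1.549 → |1.549 − 1.500| = 0.049

I, III, II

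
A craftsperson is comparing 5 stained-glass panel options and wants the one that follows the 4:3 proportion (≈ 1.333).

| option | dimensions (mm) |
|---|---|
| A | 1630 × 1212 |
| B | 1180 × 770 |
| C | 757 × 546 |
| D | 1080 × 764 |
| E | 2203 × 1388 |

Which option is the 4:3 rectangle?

A

Ratios (long/short): A ≈ 1.345; B ≈ 1.532; C ≈ 1.386; D ≈ 1.414; E ≈ 1.587.
4:3 ≈ 1.333; option A is nearest (Δ 0.012).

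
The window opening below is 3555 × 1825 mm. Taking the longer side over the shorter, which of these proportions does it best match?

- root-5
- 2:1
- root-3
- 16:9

2:1

3555/1825 ≈ 1.948. Nearest candidates are 2:1 (2.000, off by 0.052) and 16:9 (1.778, off by 0.170).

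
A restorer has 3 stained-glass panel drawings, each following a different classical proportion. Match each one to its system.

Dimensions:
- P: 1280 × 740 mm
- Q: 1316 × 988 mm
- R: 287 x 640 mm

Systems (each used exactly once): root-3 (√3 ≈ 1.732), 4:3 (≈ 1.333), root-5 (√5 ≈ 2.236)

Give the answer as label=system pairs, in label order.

P=root-3, Q=4:3, R=root-5

P = 1280/740 ≈ 1.730 → root-3 (1.732)
Q = 1316/988 ≈ 1.332 → 4:3 (1.333)
R = 640/287 ≈ 2.230 → root-5 (2.236)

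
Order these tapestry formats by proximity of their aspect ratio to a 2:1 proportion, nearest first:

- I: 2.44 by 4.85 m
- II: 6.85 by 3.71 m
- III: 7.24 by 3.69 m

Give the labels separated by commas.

Ratios: I = 4.85 / 2.44 ≈ 1.988; II = 6.85 / 3.71 ≈ 1.846; III = 7.24 / 3.69 ≈ 1.962.
|Δ from 2.000|: I 0.012; II 0.154; III 0.038.

I, III, II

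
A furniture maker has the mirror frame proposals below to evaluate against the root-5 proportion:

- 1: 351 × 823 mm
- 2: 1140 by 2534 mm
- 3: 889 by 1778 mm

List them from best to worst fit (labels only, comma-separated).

Ratios: 1 = 823 / 351 ≈ 2.345; 2 = 2534 / 1140 ≈ 2.223; 3 = 1778 / 889 ≈ 2.000.
|Δ from 2.236|: 1 0.109; 2 0.013; 3 0.236.

2, 1, 3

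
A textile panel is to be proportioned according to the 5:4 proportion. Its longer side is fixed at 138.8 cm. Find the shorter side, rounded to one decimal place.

5:4 = 1.25000.
Shorter side = 138.8 ÷ 1.25000 ≈ 111.040 → 111.0 cm.

111.0 cm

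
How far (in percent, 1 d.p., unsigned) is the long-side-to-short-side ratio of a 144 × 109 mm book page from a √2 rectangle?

6.6%

Ratio = 144 / 109 ≈ 1.3211.
Ideal root-2 ≈ 1.4142. |1.3211 − 1.4142| / 1.4142 ≈ 6.58% → 6.6%.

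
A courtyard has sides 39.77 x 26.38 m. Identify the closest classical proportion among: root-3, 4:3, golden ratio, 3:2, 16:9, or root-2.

39.77/26.38 ≈ 1.508. Nearest candidates are 3:2 (1.500, off by 0.008) and root-2 (1.414, off by 0.094).

3:2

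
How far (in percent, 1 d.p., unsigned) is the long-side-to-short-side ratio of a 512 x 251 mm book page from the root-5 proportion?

Ratio = 512 / 251 ≈ 2.0398.
Ideal root-5 ≈ 2.2361. |2.0398 − 2.2361| / 2.2361 ≈ 8.78% → 8.8%.

8.8%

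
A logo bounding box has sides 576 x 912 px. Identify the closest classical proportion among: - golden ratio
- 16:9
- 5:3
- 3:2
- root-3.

912/576 ≈ 1.583. Nearest candidates are golden ratio (1.618, off by 0.035) and 3:2 (1.500, off by 0.083).

golden ratio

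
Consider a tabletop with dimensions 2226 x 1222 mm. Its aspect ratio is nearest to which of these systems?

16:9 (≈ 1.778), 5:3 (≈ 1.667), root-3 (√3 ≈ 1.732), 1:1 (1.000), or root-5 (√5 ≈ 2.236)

16:9

2226/1222 ≈ 1.822. Nearest candidates are 16:9 (1.778, off by 0.044) and root-3 (1.732, off by 0.090).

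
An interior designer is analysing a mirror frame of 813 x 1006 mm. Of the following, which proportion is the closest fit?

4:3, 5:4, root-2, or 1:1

1006/813 ≈ 1.237. Nearest candidates are 5:4 (1.250, off by 0.013) and 4:3 (1.333, off by 0.096).

5:4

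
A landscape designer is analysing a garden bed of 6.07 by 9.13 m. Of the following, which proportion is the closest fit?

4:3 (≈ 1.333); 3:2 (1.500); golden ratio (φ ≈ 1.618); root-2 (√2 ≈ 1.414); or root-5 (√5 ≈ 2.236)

3:2

Ratio = 9.13 / 6.07 ≈ 1.504.
Distances: 4:3 1.333 (Δ 0.171); 3:2 1.500 (Δ 0.004); golden ratio 1.618 (Δ 0.114); root-2 1.414 (Δ 0.090); root-5 2.236 (Δ 0.732).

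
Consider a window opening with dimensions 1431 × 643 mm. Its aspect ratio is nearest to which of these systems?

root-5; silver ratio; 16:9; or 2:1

root-5

Ratio = 1431 / 643 ≈ 2.226.
Distances: root-5 2.236 (Δ 0.010); silver ratio 2.414 (Δ 0.188); 16:9 1.778 (Δ 0.448); 2:1 2.000 (Δ 0.226).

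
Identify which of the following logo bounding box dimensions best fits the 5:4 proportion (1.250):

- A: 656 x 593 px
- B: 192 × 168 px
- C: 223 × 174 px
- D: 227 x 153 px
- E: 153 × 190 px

E

Ratios (long/short): A ≈ 1.106; B ≈ 1.143; C ≈ 1.282; D ≈ 1.484; E ≈ 1.242.
5:4 ≈ 1.250; option E is nearest (Δ 0.008).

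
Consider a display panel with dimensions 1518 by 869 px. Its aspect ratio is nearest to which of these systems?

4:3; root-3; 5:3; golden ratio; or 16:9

root-3

1518/869 ≈ 1.747. Nearest candidates are root-3 (1.732, off by 0.015) and 16:9 (1.778, off by 0.031).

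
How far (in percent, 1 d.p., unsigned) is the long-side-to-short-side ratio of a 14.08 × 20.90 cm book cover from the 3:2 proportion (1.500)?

Ratio = 20.90 / 14.08 ≈ 1.4844.
Ideal 3:2 = 1.5000. |1.4844 − 1.5000| / 1.5000 ≈ 1.04% → 1.0%.

1.0%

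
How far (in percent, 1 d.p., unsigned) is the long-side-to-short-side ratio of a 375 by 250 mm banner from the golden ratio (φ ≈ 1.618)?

Ratio = 375 / 250 ≈ 1.5000.
Ideal golden ratio ≈ 1.6180. |1.5000 − 1.6180| / 1.6180 ≈ 7.29% → 7.3%.

7.3%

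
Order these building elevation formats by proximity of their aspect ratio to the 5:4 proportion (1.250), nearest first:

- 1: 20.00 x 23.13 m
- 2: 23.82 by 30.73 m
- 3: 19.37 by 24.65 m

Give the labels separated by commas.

Ratios: 1 = 23.13 / 20.00 ≈ 1.156; 2 = 30.73 / 23.82 ≈ 1.290; 3 = 24.65 / 19.37 ≈ 1.273.
|Δ from 1.250|: 1 0.094; 2 0.040; 3 0.023.

3, 2, 1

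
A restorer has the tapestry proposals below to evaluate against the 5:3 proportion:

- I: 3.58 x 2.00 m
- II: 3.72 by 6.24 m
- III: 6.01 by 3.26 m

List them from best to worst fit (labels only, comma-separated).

I: 3.58/2.00 ≈ 1.790 → |1.790 − 1.667| = 0.123
II: 6.24/3.72 ≈ 1.677 → |1.677 − 1.667| = 0.010
III: 6.01/3.26 ≈ 1.844 → |1.844 − 1.667| = 0.177

II, I, III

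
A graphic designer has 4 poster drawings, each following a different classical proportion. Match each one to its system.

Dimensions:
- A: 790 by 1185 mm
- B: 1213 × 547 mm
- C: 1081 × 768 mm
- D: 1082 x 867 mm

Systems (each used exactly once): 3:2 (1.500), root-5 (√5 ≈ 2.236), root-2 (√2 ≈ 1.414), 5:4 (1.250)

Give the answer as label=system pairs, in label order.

A = 1185/790 ≈ 1.500 → 3:2 (1.500)
B = 1213/547 ≈ 2.218 → root-5 (2.236)
C = 1081/768 ≈ 1.408 → root-2 (1.414)
D = 1082/867 ≈ 1.248 → 5:4 (1.250)

A=3:2, B=root-5, C=root-2, D=5:4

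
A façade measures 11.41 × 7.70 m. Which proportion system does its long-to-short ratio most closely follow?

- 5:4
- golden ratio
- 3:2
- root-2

3:2

Ratio = 11.41 / 7.70 ≈ 1.482.
Distances: 5:4 1.250 (Δ 0.232); golden ratio 1.618 (Δ 0.136); 3:2 1.500 (Δ 0.018); root-2 1.414 (Δ 0.068).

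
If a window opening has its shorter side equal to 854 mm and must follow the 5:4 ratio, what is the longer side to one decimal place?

1067.5 mm

5:4 = 1.25000.
Longer side = 854 × 1.25000 ≈ 1067.500 → 1067.5 mm.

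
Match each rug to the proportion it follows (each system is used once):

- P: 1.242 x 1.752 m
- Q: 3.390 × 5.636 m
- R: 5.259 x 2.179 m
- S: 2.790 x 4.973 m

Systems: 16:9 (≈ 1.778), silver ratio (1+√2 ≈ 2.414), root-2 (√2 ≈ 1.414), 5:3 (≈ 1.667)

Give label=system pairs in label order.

P=root-2, Q=5:3, R=silver ratio, S=16:9

P = 1.752/1.242 ≈ 1.411 → root-2 (1.414)
Q = 5.636/3.390 ≈ 1.663 → 5:3 (1.667)
R = 5.259/2.179 ≈ 2.413 → silver ratio (2.414)
S = 4.973/2.790 ≈ 1.782 → 16:9 (1.778)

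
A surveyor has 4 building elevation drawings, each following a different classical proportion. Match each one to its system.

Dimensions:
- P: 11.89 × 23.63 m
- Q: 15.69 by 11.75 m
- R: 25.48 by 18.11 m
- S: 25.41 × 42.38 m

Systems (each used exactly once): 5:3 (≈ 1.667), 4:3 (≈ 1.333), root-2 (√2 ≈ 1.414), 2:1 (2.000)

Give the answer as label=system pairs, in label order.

P=2:1, Q=4:3, R=root-2, S=5:3

Ratios: P ≈ 1.987; Q ≈ 1.335; R ≈ 1.407; S ≈ 1.668.
Targets: 5:3 ≈ 1.667; 4:3 ≈ 1.333; root-2 ≈ 1.414; 2:1 ≈ 2.000.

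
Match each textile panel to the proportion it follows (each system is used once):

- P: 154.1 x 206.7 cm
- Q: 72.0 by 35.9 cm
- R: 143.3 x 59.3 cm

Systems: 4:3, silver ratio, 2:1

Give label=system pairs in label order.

Ratios: P ≈ 1.341; Q ≈ 2.006; R ≈ 2.417.
Targets: 4:3 ≈ 1.333; silver ratio ≈ 2.414; 2:1 ≈ 2.000.

P=4:3, Q=2:1, R=silver ratio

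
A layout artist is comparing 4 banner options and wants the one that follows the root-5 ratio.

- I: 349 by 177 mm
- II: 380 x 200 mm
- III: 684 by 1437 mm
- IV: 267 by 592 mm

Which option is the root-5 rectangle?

IV

Target root-5 ≈ 2.236.
I: 1.972 (Δ0.264)  II: 1.900 (Δ0.336)  III: 2.101 (Δ0.135)  IV: 2.217 (Δ0.019)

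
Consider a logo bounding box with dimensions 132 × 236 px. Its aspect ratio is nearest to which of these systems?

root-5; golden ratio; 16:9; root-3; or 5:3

236/132 ≈ 1.788. Nearest candidates are 16:9 (1.778, off by 0.010) and root-3 (1.732, off by 0.056).

16:9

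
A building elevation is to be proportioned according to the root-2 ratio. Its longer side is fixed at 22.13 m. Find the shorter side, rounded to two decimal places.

15.65 m

root-2 ≈ 1.41421.
Shorter side = 22.13 ÷ 1.41421 ≈ 15.6483 → 15.65 m.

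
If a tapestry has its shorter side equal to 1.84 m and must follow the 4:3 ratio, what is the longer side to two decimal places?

2.45 m

4:3 ≈ 1.33333.
Longer side = 1.84 × 1.33333 ≈ 2.4533 → 2.45 m.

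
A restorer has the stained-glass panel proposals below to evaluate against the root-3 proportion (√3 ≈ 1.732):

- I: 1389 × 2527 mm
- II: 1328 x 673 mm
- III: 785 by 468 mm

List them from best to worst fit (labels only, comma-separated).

III, I, II

I: 2527/1389 ≈ 1.819 → |1.819 − 1.732| = 0.087
II: 1328/673 ≈ 1.973 → |1.973 − 1.732| = 0.241
III: 785/468 ≈ 1.677 → |1.677 − 1.732| = 0.055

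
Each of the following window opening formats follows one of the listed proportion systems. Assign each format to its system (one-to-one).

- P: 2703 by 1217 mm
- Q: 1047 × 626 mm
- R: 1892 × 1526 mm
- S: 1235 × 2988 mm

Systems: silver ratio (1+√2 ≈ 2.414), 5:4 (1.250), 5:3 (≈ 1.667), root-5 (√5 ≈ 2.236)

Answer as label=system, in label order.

P=root-5, Q=5:3, R=5:4, S=silver ratio

P = 2703/1217 ≈ 2.221 → root-5 (2.236)
Q = 1047/626 ≈ 1.673 → 5:3 (1.667)
R = 1892/1526 ≈ 1.240 → 5:4 (1.250)
S = 2988/1235 ≈ 2.419 → silver ratio (2.414)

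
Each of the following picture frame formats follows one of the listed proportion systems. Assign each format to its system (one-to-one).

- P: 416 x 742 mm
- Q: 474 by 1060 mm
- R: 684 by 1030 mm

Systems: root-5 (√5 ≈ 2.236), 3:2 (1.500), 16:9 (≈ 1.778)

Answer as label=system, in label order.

Ratios: P ≈ 1.784; Q ≈ 2.236; R ≈ 1.506.
Targets: root-5 ≈ 2.236; 3:2 ≈ 1.500; 16:9 ≈ 1.778.

P=16:9, Q=root-5, R=3:2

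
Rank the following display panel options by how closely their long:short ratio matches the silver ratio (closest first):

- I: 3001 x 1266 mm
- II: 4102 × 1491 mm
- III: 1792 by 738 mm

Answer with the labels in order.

III, I, II

I: 3001/1266 ≈ 2.370 → |2.370 − 2.414| = 0.044
II: 4102/1491 ≈ 2.751 → |2.751 − 2.414| = 0.337
III: 1792/738 ≈ 2.428 → |2.428 − 2.414| = 0.014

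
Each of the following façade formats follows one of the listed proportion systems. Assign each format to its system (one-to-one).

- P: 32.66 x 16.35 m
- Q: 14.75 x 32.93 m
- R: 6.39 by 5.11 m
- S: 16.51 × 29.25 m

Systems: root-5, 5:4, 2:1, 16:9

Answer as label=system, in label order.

P=2:1, Q=root-5, R=5:4, S=16:9

Ratios: P ≈ 1.998; Q ≈ 2.233; R ≈ 1.250; S ≈ 1.772.
Targets: root-5 ≈ 2.236; 5:4 ≈ 1.250; 2:1 ≈ 2.000; 16:9 ≈ 1.778.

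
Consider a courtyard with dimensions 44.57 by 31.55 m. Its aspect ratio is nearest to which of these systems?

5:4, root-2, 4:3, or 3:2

Ratio = 44.57 / 31.55 ≈ 1.413.
Distances: 5:4 1.250 (Δ 0.163); root-2 1.414 (Δ 0.001); 4:3 1.333 (Δ 0.080); 3:2 1.500 (Δ 0.087).

root-2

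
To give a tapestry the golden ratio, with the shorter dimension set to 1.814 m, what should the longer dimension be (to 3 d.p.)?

golden ratio ≈ 1.61803.
Longer side = 1.814 × 1.61803 ≈ 2.93511 → 2.935 m.

2.935 m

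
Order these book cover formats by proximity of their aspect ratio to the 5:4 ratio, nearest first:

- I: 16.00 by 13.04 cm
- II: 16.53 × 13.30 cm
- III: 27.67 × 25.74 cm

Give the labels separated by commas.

Ratios: I = 16.00 / 13.04 ≈ 1.227; II = 16.53 / 13.30 ≈ 1.243; III = 27.67 / 25.74 ≈ 1.075.
|Δ from 1.250|: I 0.023; II 0.007; III 0.175.

II, I, III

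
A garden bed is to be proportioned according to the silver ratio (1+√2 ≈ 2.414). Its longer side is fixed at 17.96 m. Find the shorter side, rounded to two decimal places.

silver ratio ≈ 2.41421.
Shorter side = 17.96 ÷ 2.41421 ≈ 7.4393 → 7.44 m.

7.44 m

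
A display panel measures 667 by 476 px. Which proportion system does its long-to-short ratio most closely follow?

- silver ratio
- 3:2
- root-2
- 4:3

667/476 ≈ 1.401. Nearest candidates are root-2 (1.414, off by 0.013) and 4:3 (1.333, off by 0.068).

root-2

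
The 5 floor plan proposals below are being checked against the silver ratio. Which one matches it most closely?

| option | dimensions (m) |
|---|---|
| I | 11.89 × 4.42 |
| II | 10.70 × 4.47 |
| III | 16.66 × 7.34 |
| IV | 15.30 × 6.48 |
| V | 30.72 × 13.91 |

Target silver ratio ≈ 2.414.
I: 2.690 (Δ0.276)  II: 2.394 (Δ0.020)  III: 2.270 (Δ0.144)  IV: 2.361 (Δ0.053)  V: 2.208 (Δ0.206)

II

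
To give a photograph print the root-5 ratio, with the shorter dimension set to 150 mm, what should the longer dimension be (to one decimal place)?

335.4 mm

root-5 ≈ 2.23607.
Longer side = 150 × 2.23607 ≈ 335.410 → 335.4 mm.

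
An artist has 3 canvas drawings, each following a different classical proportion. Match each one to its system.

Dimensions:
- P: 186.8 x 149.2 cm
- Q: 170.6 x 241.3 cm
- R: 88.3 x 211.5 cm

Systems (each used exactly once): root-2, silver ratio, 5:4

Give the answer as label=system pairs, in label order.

P = 186.8/149.2 ≈ 1.252 → 5:4 (1.250)
Q = 241.3/170.6 ≈ 1.414 → root-2 (1.414)
R = 211.5/88.3 ≈ 2.395 → silver ratio (2.414)

P=5:4, Q=root-2, R=silver ratio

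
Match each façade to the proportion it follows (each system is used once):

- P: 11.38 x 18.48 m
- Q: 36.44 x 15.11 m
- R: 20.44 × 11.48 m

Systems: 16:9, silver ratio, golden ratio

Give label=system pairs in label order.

P = 18.48/11.38 ≈ 1.624 → golden ratio (1.618)
Q = 36.44/15.11 ≈ 2.412 → silver ratio (2.414)
R = 20.44/11.48 ≈ 1.780 → 16:9 (1.778)

P=golden ratio, Q=silver ratio, R=16:9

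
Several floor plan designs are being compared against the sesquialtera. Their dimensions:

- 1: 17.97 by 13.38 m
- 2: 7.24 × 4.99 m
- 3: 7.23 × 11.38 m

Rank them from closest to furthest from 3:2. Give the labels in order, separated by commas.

Ratios: 1 = 17.97 / 13.38 ≈ 1.343; 2 = 7.24 / 4.99 ≈ 1.451; 3 = 11.38 / 7.23 ≈ 1.574.
|Δ from 1.500|: 1 0.157; 2 0.049; 3 0.074.

2, 3, 1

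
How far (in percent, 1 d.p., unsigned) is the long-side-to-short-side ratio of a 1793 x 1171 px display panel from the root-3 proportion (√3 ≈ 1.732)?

11.6%

Ratio = 1793 / 1171 ≈ 1.5312.
Ideal root-3 ≈ 1.7321. |1.5312 − 1.7321| / 1.7321 ≈ 11.60% → 11.6%.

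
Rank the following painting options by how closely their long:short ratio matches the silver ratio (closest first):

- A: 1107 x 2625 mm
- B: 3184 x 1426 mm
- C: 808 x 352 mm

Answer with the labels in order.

Ratios: A = 2625 / 1107 ≈ 2.371; B = 3184 / 1426 ≈ 2.233; C = 808 / 352 ≈ 2.295.
|Δ from 2.414|: A 0.043; B 0.181; C 0.119.

A, C, B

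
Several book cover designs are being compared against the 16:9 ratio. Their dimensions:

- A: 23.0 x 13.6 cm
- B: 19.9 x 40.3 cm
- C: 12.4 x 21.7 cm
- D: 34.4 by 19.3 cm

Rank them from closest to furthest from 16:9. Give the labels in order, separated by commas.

D, C, A, B

Ratios: A = 23.0 / 13.6 ≈ 1.691; B = 40.3 / 19.9 ≈ 2.025; C = 21.7 / 12.4 ≈ 1.750; D = 34.4 / 19.3 ≈ 1.782.
|Δ from 1.778|: A 0.087; B 0.247; C 0.028; D 0.004.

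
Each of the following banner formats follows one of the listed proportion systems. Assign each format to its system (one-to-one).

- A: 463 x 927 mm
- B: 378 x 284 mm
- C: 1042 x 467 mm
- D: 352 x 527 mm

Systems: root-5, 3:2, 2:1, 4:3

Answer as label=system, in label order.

A=2:1, B=4:3, C=root-5, D=3:2

Ratios: A ≈ 2.002; B ≈ 1.331; C ≈ 2.231; D ≈ 1.497.
Targets: root-5 ≈ 2.236; 3:2 ≈ 1.500; 2:1 ≈ 2.000; 4:3 ≈ 1.333.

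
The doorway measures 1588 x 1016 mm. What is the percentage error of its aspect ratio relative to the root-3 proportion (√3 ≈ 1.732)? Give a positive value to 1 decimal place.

Ratio = 1588 / 1016 ≈ 1.5630.
Ideal root-3 ≈ 1.7321. |1.5630 − 1.7321| / 1.7321 ≈ 9.76% → 9.8%.

9.8%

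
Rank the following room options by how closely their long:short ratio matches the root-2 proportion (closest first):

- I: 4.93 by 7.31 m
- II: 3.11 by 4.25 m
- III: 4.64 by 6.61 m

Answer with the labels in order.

III, II, I

Ratios: I = 7.31 / 4.93 ≈ 1.483; II = 4.25 / 3.11 ≈ 1.367; III = 6.61 / 4.64 ≈ 1.425.
|Δ from 1.414|: I 0.069; II 0.047; III 0.011.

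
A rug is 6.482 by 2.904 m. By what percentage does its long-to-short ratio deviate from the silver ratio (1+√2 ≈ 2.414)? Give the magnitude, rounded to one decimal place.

7.5%

Ratio = 6.482 / 2.904 ≈ 2.2321.
Ideal silver ratio ≈ 2.4142. |2.2321 − 2.4142| / 2.4142 ≈ 7.54% → 7.5%.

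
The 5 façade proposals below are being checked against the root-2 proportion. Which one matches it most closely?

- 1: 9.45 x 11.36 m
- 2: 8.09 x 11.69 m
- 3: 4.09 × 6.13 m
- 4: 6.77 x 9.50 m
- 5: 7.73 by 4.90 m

4

Ratios (long/short): 1 ≈ 1.202; 2 ≈ 1.445; 3 ≈ 1.499; 4 ≈ 1.403; 5 ≈ 1.578.
root-2 ≈ 1.414; option 4 is nearest (Δ 0.011).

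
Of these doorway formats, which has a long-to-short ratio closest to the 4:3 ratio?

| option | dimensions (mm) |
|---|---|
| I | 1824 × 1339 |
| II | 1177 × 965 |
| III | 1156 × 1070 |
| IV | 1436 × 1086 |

IV

Ratios (long/short): I ≈ 1.362; II ≈ 1.220; III ≈ 1.080; IV ≈ 1.322.
4:3 ≈ 1.333; option IV is nearest (Δ 0.011).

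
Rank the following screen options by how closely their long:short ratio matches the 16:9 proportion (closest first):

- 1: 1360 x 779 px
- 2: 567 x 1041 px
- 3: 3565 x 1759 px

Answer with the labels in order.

1: 1360/779 ≈ 1.746 → |1.746 − 1.778| = 0.032
2: 1041/567 ≈ 1.836 → |1.836 − 1.778| = 0.058
3: 3565/1759 ≈ 2.027 → |2.027 − 1.778| = 0.249

1, 2, 3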